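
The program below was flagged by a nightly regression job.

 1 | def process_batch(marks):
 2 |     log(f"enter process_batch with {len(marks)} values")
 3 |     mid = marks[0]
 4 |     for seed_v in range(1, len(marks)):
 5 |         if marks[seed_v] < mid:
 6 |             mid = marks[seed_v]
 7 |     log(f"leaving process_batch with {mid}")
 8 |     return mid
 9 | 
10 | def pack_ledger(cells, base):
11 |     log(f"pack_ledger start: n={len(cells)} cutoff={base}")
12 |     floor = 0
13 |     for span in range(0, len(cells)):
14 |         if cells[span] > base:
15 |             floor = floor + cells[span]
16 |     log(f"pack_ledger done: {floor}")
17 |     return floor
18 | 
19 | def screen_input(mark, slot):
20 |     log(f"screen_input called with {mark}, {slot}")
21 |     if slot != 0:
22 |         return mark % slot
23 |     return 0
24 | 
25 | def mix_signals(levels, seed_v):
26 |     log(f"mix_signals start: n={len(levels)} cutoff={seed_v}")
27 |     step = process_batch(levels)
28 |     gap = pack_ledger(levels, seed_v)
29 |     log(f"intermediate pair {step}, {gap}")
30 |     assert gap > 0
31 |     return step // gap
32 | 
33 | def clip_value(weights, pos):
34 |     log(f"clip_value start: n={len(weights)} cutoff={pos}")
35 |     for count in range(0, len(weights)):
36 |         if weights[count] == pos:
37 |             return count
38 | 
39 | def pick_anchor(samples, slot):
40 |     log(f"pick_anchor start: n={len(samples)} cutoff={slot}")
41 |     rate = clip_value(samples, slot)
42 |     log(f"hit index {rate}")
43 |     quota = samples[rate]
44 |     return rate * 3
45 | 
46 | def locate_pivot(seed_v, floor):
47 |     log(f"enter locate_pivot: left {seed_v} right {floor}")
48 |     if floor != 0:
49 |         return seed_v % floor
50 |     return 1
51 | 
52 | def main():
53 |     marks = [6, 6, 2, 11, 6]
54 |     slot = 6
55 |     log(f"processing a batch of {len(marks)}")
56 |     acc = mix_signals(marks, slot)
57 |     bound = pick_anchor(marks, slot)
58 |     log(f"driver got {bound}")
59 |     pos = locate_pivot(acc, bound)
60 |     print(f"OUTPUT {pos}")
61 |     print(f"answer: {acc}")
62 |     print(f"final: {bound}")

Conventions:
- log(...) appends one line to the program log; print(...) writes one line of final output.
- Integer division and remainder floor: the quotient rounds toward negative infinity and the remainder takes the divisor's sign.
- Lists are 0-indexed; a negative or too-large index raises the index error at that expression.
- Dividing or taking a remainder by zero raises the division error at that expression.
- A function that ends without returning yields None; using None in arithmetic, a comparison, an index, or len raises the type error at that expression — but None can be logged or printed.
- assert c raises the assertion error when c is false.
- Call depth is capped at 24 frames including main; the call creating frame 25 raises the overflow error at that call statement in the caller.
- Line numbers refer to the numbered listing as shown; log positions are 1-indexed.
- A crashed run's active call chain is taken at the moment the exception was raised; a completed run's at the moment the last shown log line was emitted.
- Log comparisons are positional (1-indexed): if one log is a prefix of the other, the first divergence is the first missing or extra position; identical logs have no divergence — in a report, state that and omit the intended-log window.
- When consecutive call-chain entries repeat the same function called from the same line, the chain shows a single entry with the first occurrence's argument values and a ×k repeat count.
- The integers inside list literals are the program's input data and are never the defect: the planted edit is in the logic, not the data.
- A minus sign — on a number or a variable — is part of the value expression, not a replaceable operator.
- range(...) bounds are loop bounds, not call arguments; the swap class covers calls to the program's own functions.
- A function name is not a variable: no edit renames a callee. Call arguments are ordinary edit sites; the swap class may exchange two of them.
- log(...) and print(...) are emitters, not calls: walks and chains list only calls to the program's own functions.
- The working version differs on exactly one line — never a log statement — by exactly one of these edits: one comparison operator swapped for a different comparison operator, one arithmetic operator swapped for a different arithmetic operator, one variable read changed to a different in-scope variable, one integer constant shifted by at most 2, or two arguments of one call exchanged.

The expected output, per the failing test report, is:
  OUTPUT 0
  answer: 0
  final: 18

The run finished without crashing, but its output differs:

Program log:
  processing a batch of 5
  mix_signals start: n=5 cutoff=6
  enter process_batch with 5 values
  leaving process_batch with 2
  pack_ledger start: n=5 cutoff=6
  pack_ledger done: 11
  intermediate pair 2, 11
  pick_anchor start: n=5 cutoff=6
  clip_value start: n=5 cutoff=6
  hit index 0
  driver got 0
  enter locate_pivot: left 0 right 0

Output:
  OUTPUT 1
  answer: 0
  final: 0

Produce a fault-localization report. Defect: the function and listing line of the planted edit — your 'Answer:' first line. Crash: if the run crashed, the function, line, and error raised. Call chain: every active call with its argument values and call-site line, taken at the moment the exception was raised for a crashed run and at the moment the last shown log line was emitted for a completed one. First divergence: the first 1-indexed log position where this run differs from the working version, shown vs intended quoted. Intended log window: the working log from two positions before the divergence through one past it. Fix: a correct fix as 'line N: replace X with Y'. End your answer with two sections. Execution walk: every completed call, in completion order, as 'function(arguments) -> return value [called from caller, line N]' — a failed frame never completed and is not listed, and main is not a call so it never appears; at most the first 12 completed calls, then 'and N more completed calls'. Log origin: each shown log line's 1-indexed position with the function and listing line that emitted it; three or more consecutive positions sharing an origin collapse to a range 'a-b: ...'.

Answer: the defect is in pick_anchor at line 44.
Core observation: Everything matches until log position 11, which reads 'driver got 0' in place of 'driver got 18'.
Call chain: main -> locate_pivot(0, 0) (called at line 59).
First divergence: at position 11 the run shows 'driver got 0' where the working version logs 'driver got 18'.
Intended log window:
  9: clip_value start: n=5 cutoff=6
  10: hit index 0
  11: driver got 18
  12: enter locate_pivot: left 0 right 18
Execution walk:
  process_batch([6, 6, 2, 11, 6]) -> 2  [called from mix_signals, line 27]
  pack_ledger([6, 6, 2, 11, 6], 6) -> 11  [called from mix_signals, line 28]
  mix_signals([6, 6, 2, 11, 6], 6) -> 0  [called from main, line 56]
  clip_value([6, 6, 2, 11, 6], 6) -> 0  [called from pick_anchor, line 41]
  pick_anchor([6, 6, 2, 11, 6], 6) -> 0  [called from main, line 57]
  locate_pivot(0, 0) -> 1  [called from main, line 59]
Log line origins:
  1 — main, line 55
  2 — mix_signals, line 26
  3 — process_batch, line 2
  4 — process_batch, line 7
  5 — pack_ledger, line 11
  6 — pack_ledger, line 16
  7 — mix_signals, line 29
  8 — pick_anchor, line 40
  9 — clip_value, line 34
  10 — pick_anchor, line 42
  11 — main, line 58
  12 — locate_pivot, line 47
A correct fix: line 44: replace `rate` with `quota`.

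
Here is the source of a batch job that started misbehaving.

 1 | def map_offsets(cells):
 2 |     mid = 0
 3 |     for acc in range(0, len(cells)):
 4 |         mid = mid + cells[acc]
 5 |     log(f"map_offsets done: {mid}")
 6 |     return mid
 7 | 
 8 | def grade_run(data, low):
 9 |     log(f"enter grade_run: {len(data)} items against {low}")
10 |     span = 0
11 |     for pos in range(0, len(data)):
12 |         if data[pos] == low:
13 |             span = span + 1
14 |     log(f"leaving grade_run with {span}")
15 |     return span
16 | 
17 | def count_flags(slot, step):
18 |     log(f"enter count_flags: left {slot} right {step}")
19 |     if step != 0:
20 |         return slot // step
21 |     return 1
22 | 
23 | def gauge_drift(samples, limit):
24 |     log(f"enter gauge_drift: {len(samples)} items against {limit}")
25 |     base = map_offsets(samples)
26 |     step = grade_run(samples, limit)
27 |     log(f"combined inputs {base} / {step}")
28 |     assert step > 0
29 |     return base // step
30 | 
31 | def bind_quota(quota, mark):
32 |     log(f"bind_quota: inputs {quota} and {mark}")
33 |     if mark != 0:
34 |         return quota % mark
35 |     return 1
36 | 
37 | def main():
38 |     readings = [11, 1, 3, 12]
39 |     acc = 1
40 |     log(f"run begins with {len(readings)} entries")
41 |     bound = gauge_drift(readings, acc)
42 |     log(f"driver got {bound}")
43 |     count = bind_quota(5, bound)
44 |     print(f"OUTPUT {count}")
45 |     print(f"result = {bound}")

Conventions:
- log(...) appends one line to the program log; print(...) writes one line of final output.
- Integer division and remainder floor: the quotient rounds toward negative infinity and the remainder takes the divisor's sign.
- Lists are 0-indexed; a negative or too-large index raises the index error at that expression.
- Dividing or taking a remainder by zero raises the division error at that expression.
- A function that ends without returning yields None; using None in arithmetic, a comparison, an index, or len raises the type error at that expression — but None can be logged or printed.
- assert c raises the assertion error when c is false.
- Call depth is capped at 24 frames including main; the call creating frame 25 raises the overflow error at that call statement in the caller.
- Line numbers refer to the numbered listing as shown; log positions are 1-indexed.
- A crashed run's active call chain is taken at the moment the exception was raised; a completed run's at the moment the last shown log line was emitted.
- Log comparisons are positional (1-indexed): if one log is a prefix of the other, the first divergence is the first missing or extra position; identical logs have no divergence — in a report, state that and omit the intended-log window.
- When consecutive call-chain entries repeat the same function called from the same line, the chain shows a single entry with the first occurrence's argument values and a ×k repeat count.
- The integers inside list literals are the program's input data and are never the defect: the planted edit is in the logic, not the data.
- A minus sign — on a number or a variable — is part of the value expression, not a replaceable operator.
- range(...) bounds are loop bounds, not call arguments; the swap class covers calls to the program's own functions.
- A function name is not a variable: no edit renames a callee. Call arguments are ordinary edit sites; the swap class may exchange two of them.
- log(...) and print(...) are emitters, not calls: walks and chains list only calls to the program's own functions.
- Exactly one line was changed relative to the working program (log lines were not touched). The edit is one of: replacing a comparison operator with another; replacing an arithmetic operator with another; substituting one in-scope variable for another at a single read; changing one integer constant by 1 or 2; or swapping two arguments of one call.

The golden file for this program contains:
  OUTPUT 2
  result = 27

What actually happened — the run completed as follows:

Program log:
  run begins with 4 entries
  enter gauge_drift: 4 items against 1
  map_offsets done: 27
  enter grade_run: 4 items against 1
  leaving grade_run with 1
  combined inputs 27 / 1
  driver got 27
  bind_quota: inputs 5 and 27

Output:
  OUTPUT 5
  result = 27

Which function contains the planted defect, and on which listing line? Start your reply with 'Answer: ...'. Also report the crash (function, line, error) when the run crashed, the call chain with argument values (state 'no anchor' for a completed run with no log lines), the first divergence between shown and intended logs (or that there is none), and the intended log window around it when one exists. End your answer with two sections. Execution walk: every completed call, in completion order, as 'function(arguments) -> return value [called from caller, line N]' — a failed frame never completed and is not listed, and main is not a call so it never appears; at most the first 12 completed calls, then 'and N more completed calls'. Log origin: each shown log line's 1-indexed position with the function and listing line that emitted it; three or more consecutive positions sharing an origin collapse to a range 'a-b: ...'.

Answer: the defect is in main at line 43.
Core observation: At log position 8 the runs split — shown 'bind_quota: inputs 5 and 27', but the working version logs 'bind_quota: inputs 27 and 5'.
Call chain: main -> bind_quota(5, 27) (called at line 43).
First divergence: position 8 — shown 'bind_quota: inputs 5 and 27', intended 'bind_quota: inputs 27 and 5'.
Intended log window:
  6: combined inputs 27 / 1
  7: driver got 27
  8: bind_quota: inputs 27 and 5
Execution walk:
  map_offsets([11, 1, 3, 12]) -> 27  [called from gauge_drift, line 25]
  grade_run([11, 1, 3, 12], 1) -> 1  [called from gauge_drift, line 26]
  gauge_drift([11, 1, 3, 12], 1) -> 27  [called from main, line 41]
  bind_quota(5, 27) -> 5  [called from main, line 43]
Origin of each log line:
  1: emitted by main (line 40)
  2: emitted by gauge_drift (line 24)
  3: emitted by map_offsets (line 5)
  4: emitted by grade_run (line 9)
  5: emitted by grade_run (line 14)
  6: emitted by gauge_drift (line 27)
  7: emitted by main (line 42)
  8: emitted by bind_quota (line 32)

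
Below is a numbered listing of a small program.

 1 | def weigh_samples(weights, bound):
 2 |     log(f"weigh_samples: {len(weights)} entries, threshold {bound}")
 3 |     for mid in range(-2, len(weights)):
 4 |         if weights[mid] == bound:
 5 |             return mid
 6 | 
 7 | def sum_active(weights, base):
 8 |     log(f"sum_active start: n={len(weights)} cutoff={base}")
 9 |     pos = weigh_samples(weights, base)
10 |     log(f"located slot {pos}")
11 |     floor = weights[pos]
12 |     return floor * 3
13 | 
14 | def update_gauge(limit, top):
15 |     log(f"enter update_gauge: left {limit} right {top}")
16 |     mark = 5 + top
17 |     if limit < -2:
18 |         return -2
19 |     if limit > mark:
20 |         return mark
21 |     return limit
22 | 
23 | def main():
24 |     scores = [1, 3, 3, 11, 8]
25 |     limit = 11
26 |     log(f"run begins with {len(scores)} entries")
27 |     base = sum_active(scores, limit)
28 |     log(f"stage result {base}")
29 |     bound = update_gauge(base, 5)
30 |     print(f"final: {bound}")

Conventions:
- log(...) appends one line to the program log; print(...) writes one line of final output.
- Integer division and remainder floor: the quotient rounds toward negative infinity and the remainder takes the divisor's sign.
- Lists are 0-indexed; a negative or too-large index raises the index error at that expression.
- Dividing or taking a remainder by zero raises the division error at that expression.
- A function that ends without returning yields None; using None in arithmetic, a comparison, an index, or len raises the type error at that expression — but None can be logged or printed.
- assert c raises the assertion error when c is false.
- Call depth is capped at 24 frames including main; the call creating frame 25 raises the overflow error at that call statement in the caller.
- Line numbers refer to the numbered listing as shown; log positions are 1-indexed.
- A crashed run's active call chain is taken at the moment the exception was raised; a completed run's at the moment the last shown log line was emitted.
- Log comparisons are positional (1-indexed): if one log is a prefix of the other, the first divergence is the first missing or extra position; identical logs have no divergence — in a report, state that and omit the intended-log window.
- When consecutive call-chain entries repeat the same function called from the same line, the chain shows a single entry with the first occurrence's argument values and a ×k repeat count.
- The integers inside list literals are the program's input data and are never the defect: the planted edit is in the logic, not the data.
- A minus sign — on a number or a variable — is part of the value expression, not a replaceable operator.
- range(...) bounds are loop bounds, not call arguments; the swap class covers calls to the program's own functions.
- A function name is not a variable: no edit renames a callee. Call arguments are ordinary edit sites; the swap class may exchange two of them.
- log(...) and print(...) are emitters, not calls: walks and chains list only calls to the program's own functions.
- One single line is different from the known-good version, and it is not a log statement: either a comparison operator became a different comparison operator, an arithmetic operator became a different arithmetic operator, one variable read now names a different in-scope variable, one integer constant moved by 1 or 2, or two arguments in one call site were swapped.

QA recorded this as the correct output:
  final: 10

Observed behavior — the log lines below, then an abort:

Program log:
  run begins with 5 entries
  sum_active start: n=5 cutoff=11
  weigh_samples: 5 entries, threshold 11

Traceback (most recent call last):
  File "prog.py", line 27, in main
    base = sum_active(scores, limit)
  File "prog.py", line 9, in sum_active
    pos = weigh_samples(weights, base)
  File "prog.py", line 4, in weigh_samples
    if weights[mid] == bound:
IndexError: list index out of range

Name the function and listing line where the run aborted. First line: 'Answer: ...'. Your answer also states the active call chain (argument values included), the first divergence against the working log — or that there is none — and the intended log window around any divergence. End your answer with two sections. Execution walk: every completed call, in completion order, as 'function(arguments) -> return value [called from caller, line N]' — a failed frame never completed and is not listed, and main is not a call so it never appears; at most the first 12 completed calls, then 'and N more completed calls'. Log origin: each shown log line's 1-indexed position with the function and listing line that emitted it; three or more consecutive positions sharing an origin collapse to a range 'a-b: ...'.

Answer: the error was raised in weigh_samples, line 4.
Key observation: After 3 matching log lines the faulty run goes silent, while the working version continues with 'located slot 3'.
Call chain: main -> sum_active([1, 3, 3, 11, 8], 11) (called at line 27) -> weigh_samples([1, 3, 3, 11, 8], 11) (called at line 9).
First divergence: position 4 (shown log ended at 3 lines; the working version continues: 'located slot 3').
Intended log window:
  2: sum_active start: n=5 cutoff=11
  3: weigh_samples: 5 entries, threshold 11
  4: located slot 3
  5: stage result 33
Execution walk:
  (no call completed)
Origin of each log line:
  1: emitted by main (line 26)
  2: emitted by sum_active (line 8)
  3: emitted by weigh_samples (line 2)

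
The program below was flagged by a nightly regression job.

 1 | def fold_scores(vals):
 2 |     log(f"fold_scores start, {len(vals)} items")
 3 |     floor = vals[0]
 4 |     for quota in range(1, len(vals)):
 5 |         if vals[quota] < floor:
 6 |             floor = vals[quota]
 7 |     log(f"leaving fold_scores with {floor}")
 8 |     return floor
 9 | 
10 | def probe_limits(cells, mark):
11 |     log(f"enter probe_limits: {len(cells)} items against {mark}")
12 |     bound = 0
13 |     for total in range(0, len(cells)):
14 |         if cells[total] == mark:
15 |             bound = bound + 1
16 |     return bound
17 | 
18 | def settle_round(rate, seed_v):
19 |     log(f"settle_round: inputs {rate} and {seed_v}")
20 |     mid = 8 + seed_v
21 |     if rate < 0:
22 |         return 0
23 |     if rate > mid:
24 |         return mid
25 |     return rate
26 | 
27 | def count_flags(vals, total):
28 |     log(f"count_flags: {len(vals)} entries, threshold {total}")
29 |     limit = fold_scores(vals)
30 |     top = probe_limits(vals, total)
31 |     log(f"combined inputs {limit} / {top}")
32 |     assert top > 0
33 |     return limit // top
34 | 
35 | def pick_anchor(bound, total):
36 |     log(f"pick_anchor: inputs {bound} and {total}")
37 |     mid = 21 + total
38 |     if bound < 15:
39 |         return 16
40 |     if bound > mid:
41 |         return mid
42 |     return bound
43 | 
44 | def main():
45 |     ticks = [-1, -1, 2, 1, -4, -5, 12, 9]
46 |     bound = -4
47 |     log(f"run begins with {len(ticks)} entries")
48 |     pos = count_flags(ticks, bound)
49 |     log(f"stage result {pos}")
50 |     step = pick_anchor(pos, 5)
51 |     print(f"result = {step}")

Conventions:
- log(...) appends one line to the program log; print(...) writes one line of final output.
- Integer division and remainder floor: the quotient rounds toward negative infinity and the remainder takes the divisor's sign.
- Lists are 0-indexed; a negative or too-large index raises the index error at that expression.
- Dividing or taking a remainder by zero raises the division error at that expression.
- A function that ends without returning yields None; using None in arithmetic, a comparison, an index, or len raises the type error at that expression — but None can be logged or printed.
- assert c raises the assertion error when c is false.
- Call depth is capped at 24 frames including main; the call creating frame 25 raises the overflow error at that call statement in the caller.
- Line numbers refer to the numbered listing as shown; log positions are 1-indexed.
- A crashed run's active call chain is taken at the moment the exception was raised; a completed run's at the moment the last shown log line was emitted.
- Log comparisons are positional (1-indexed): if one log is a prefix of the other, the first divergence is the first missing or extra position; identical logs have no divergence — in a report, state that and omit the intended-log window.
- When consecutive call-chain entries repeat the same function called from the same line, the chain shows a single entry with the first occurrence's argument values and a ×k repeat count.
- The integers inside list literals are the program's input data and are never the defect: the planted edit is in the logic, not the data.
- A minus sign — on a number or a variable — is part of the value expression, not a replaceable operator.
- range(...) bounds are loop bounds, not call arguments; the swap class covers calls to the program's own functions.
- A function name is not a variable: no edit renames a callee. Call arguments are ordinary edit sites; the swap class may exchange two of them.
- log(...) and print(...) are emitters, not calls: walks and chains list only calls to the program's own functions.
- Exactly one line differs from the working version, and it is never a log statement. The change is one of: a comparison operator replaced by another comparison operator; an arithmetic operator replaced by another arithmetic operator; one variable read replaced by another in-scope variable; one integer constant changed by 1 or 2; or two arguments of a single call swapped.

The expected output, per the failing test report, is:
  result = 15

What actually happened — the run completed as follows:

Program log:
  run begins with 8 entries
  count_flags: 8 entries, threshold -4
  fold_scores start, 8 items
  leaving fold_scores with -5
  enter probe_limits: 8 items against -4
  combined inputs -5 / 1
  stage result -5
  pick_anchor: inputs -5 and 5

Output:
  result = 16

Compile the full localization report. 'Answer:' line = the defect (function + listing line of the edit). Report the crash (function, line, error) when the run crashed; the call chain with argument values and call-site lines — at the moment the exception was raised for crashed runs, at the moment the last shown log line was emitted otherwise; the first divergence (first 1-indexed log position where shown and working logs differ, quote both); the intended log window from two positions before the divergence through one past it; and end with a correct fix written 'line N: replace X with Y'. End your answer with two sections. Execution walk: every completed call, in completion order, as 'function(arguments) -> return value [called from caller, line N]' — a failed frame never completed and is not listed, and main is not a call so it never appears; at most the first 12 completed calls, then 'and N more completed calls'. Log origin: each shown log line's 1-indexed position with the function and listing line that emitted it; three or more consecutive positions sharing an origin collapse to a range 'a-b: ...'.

Answer: the defect is in pick_anchor at line 39.
Key observation: Nothing in the log betrays the bug — only the output does.
Call chain: main -> pick_anchor(-5, 5) (called at line 50).
First divergence: none — the logs agree in full.
Execution walk:
  fold_scores([-1, -1, 2, 1, -4, -5, 12, 9]) -> -5  [called from count_flags, line 29]
  probe_limits([-1, -1, 2, 1, -4, -5, 12, 9], -4) -> 1  [called from count_flags, line 30]
  count_flags([-1, -1, 2, 1, -4, -5, 12, 9], -4) -> -5  [called from main, line 48]
  pick_anchor(-5, 5) -> 16  [called from main, line 50]
Log line origins:
  1: emitted by main (line 47)
  2: emitted by count_flags (line 28)
  3: emitted by fold_scores (line 2)
  4: emitted by fold_scores (line 7)
  5: emitted by probe_limits (line 11)
  6: emitted by count_flags (line 31)
  7: emitted by main (line 49)
  8: emitted by pick_anchor (line 36)
A correct fix: line 39: replace `16` with `15`.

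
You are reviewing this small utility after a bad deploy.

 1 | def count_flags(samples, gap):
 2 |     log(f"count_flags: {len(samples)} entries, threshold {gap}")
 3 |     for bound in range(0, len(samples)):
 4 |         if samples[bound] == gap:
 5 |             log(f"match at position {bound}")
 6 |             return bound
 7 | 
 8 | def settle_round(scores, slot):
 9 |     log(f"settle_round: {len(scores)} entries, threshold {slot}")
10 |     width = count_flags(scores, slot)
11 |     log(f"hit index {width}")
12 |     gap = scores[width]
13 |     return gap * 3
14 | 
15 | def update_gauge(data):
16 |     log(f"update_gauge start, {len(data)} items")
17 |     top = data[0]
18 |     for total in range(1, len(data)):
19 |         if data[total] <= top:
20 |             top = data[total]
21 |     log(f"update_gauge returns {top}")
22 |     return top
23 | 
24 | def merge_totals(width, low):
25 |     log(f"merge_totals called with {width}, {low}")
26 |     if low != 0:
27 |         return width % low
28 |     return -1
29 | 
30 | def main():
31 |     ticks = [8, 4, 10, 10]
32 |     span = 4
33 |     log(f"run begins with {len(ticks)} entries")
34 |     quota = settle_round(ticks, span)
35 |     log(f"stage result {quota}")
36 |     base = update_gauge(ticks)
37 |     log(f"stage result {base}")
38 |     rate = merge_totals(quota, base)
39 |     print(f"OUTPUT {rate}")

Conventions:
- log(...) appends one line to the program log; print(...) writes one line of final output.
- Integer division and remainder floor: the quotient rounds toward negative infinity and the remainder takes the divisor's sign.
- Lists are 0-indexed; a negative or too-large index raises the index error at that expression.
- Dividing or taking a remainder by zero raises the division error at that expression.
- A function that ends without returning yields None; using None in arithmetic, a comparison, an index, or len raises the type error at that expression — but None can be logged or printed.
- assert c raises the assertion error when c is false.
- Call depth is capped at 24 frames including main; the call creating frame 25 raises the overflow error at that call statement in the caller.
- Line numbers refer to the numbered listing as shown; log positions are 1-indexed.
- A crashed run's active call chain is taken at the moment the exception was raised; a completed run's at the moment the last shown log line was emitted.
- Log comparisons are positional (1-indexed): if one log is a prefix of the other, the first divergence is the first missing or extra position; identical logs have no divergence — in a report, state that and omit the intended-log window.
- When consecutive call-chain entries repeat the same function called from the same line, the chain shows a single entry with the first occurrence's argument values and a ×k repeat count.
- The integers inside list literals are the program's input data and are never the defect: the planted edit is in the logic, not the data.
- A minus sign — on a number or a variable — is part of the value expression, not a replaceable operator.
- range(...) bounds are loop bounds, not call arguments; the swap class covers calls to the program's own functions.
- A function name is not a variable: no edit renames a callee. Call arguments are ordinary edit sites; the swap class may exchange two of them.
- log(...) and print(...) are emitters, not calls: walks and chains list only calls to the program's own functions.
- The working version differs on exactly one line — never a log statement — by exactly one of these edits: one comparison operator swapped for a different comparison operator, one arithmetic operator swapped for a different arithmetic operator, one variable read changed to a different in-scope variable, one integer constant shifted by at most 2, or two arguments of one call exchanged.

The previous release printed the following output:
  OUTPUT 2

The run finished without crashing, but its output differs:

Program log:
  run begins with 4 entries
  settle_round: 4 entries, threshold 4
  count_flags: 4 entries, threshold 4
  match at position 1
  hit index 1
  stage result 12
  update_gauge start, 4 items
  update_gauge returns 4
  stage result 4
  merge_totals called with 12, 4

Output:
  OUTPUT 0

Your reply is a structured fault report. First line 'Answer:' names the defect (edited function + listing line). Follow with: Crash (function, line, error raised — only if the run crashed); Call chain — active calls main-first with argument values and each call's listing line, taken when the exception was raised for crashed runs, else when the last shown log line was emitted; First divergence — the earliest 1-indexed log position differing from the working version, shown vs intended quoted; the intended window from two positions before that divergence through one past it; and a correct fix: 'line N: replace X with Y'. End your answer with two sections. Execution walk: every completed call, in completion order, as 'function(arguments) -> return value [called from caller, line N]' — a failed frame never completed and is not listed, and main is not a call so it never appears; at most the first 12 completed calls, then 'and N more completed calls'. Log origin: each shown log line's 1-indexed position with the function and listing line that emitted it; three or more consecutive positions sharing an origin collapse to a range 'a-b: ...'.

Answer: the defect is in update_gauge at line 19.
The tell: Log line 8 is where behavior first shows: 'update_gauge returns 4' appears instead of 'update_gauge returns 10'.
Call chain: main -> merge_totals(12, 4) (called at line 38).
First divergence: position 8; shown 'update_gauge returns 4' vs intended 'update_gauge returns 10'.
Intended log window:
  6: stage result 12
  7: update_gauge start, 4 items
  8: update_gauge returns 10
  9: stage result 10
Execution walk:
  count_flags([8, 4, 10, 10], 4) -> 1  [called from settle_round, line 10]
  settle_round([8, 4, 10, 10], 4) -> 12  [called from main, line 34]
  update_gauge([8, 4, 10, 10]) -> 4  [called from main, line 36]
  merge_totals(12, 4) -> 0  [called from main, line 38]
Origin of each log line:
  1 — main, line 33
  2 — settle_round, line 9
  3 — count_flags, line 2
  4 — count_flags, line 5
  5 — settle_round, line 11
  6 — main, line 35
  7 — update_gauge, line 16
  8 — update_gauge, line 21
  9 — main, line 37
  10 — merge_totals, line 25
A correct fix: line 19: replace `<=` with `>`.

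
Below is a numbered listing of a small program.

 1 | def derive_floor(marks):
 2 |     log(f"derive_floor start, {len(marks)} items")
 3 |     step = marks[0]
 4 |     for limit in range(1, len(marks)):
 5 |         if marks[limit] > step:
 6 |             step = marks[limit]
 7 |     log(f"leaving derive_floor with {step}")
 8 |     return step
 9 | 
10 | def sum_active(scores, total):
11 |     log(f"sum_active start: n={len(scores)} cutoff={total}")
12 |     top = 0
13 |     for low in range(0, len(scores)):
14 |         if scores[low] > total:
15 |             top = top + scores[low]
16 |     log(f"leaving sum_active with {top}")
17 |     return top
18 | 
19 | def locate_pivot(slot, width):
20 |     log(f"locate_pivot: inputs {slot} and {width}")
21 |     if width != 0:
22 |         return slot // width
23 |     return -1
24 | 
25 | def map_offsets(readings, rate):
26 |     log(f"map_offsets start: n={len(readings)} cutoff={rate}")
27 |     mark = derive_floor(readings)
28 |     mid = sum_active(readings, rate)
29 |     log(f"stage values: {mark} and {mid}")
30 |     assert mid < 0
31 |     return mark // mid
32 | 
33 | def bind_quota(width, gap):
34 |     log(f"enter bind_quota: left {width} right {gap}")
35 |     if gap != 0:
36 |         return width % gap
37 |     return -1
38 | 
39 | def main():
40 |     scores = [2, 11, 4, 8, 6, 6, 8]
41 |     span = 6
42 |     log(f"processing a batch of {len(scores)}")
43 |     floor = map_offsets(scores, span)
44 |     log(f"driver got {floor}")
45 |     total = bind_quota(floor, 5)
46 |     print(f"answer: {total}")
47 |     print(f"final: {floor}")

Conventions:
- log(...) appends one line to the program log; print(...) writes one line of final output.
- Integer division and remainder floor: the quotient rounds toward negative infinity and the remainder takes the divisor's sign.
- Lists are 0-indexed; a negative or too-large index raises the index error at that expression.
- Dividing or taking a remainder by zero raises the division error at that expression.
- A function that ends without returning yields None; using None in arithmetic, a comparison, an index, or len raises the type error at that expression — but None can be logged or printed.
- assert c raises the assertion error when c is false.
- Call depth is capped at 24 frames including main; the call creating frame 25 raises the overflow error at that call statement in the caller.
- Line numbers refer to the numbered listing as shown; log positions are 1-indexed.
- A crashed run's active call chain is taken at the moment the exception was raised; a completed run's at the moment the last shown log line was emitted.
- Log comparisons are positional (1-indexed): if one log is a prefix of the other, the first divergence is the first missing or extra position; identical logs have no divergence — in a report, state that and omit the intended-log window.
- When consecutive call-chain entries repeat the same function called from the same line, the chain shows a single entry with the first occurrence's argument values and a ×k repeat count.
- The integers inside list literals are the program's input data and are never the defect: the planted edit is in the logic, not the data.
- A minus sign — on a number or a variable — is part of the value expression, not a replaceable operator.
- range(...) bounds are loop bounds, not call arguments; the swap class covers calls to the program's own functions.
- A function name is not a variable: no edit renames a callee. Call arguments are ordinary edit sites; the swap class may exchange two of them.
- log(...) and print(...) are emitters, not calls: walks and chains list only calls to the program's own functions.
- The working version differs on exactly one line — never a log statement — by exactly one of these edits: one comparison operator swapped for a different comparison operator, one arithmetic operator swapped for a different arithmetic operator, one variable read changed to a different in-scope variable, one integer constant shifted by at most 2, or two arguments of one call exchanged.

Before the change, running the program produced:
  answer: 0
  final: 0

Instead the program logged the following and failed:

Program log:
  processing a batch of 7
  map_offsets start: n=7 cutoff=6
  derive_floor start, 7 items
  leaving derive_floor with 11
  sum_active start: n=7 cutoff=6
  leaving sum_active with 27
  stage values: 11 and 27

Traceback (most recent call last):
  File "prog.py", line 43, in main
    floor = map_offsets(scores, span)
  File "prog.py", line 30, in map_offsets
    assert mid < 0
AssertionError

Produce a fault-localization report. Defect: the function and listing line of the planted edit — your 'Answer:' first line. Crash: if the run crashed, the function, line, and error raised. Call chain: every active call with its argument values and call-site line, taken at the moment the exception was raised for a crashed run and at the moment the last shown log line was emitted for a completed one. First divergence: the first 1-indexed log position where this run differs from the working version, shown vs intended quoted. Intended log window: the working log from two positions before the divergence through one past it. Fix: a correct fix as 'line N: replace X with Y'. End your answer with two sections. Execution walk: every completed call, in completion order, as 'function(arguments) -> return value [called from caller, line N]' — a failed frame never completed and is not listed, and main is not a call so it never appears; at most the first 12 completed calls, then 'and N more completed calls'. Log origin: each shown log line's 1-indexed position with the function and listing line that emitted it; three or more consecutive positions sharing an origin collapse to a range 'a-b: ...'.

Answer: the defect is in map_offsets at line 30.
Key fact: Only 7 log lines were emitted before the run died; the intended continuation was 'driver got 0'.
Crash: map_offsets, line 30, AssertionError.
Call chain: main -> map_offsets([2, 11, 4, 8, 6, 6, 8], 6) (called at line 43).
First divergence: position 8; the shown log stops at 7 lines while the working version next logs 'driver got 0'.
Intended log window:
  6: leaving sum_active with 27
  7: stage values: 11 and 27
  8: driver got 0
  9: enter bind_quota: left 0 right 5
Execution walk:
  derive_floor([2, 11, 4, 8, 6, 6, 8]) -> 11  [called from map_offsets, line 27]
  sum_active([2, 11, 4, 8, 6, 6, 8], 6) -> 27  [called from map_offsets, line 28]
Log line origins:
  1: from main, line 42
  2: from map_offsets, line 26
  3: from derive_floor, line 2
  4: from derive_floor, line 7
  5: from sum_active, line 11
  6: from sum_active, line 16
  7: from map_offsets, line 29
A correct fix: line 30: replace `<` with `>`.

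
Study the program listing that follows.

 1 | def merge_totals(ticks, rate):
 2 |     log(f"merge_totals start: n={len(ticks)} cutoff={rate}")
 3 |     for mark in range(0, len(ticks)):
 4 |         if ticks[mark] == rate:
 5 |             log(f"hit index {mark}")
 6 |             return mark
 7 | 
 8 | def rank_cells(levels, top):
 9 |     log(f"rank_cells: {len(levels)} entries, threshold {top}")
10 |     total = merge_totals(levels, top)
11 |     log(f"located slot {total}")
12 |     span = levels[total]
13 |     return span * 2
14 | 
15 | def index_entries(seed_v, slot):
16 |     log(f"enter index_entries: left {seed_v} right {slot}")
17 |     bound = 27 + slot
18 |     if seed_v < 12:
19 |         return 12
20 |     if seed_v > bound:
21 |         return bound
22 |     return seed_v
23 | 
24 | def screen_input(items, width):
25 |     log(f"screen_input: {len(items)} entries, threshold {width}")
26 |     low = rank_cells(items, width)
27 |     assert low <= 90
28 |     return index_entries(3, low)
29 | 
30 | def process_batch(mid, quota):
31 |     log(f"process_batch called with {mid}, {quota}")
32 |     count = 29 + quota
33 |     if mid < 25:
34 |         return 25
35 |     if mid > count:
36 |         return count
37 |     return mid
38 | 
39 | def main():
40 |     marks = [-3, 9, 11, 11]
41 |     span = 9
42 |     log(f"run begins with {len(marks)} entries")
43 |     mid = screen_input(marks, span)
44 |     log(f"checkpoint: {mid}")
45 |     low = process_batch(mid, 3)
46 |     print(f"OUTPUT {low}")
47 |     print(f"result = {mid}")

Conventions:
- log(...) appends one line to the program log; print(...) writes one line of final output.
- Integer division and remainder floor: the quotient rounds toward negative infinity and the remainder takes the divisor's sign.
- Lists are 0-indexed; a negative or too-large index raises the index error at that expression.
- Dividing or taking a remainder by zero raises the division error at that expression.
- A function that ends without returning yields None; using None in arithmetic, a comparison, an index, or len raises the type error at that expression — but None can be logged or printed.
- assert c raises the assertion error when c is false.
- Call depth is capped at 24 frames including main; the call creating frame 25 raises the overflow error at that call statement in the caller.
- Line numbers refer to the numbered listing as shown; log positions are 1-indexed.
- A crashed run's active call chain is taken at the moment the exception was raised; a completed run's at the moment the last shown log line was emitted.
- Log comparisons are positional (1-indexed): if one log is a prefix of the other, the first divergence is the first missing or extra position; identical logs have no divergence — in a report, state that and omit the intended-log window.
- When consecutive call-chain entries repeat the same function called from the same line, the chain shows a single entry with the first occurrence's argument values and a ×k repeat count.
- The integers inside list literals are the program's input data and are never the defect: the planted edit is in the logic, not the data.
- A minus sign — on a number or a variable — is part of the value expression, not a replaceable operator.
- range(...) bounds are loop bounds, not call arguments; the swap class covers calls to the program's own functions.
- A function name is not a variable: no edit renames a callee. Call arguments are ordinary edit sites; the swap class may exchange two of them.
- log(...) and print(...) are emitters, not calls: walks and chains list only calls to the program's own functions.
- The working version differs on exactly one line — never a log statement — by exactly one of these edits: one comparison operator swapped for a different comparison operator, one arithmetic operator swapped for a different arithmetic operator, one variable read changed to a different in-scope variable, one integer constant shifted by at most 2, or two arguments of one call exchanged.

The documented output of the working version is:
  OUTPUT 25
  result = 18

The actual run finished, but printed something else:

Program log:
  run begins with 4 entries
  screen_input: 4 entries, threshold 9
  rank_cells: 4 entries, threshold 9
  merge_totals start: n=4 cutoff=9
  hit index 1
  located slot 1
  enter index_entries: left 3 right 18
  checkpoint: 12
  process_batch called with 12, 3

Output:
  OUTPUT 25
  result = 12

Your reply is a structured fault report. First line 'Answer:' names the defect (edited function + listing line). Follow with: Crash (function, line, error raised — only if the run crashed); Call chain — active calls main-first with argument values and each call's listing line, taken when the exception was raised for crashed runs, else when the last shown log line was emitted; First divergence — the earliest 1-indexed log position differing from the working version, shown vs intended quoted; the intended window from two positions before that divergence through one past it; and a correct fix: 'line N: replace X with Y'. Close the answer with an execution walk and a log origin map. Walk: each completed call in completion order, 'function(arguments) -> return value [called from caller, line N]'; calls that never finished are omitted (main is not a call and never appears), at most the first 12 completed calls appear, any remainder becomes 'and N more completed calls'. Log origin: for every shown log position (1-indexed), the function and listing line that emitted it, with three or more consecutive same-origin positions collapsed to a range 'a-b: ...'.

Answer: the defect is in screen_input at line 28.
Key fact: The log first diverges at position 7: the faulty run prints 'enter index_entries: left 3 right 18' where the working version prints 'enter index_entries: left 18 right 3'.
Call chain: main -> process_batch(12, 3) (called at line 45).
First divergence: position 7; shown 'enter index_entries: left 3 right 18' vs intended 'enter index_entries: left 18 right 3'.
Intended log window:
  5: hit index 1
  6: located slot 1
  7: enter index_entries: left 18 right 3
  8: checkpoint: 18
Execution walk:
  merge_totals([-3, 9, 11, 11], 9) -> 1  [called from rank_cells, line 10]
  rank_cells([-3, 9, 11, 11], 9) -> 18  [called from screen_input, line 26]
  index_entries(3, 18) -> 12  [called from screen_input, line 28]
  screen_input([-3, 9, 11, 11], 9) -> 12  [called from main, line 43]
  process_batch(12, 3) -> 25  [called from main, line 45]
Log origins:
  1: from main, line 42
  2: from screen_input, line 25
  3: from rank_cells, line 9
  4: from merge_totals, line 2
  5: from merge_totals, line 5
  6: from rank_cells, line 11
  7: from index_entries, line 16
  8: from main, line 44
  9: from process_batch, line 31
A correct fix: line 28: replace `index_entries(3, low)` with `index_entries(low, 3)`.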